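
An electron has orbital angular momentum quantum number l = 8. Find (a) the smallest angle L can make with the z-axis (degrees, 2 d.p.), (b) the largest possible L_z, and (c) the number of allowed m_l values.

θ_min ≈ 19.47°; L_z,max = 8ℏ; 17 values

cos θ_min = 8/√72, so θ_min ≈ 19.47°.
L_z,max = lℏ = 8ℏ.
There are 2l+1 = 17 values of m_l.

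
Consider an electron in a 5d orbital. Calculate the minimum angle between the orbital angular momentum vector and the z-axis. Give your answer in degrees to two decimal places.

The 5d subshell has l = 2.
|L| = ℏ√(l(l+1)) = √6 ℏ.
The smallest angle corresponds to the largest L_z, i.e. m_l = l = 2, giving L_z = 2ℏ.
cos θ_min = 2/√6, so θ_min ≈ 35.26°.

θ_min ≈ 35.26°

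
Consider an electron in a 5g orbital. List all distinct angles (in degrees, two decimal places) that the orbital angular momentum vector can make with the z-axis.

5g means n = 5, l = 4.
|L| = ℏ√(l(l+1)) = 2√5 ℏ.
cos θ = m_l/√20 for each m_l ∈ {-4, -3, -2, -1, 0, 1, 2, 3, 4}.

θ ∈ {26.57°, 47.87°, 63.43°, 77.08°, 90.00°, 102.92°, 116.57°, 132.13°, 153.43°}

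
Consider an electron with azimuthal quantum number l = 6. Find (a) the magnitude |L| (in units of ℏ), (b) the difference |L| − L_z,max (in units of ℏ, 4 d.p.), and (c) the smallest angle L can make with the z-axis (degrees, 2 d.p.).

|L| = ℏ√(6·7) = √42 ℏ ≈ 6.481ℏ.
|L| − L_z,max = (√42 − 6)ℏ ≈ 0.4807ℏ.
cos θ_min = 6/√42, so θ_min ≈ 22.21°.

|L| = √42 ℏ ≈ 6.481ℏ; |L|−L_z,max ≈ 0.4807ℏ; θ_min ≈ 22.21°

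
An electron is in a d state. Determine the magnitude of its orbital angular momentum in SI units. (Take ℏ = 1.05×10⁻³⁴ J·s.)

|L| = 2.57×10⁻³⁴ J·s

The letter d corresponds to l = 2.
|L| = ℏ√(l(l+1)) = ℏ√(2·3) = √6 ℏ
Numerically, |L| = 2.449 × (1.05×10⁻³⁴ J·s) = 2.57×10⁻³⁴ J·s.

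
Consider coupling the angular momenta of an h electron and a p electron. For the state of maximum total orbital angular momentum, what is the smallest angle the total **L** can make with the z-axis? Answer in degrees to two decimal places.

θ_min ≈ 22.21°

The total orbital quantum number L ranges from |l₁ − l₂| to l₁ + l₂ in integer steps.
Allowed values: L = 4, 5, 6.
The maximum is L = 6, with |L_tot| = ℏ√(6·7) = √42 ℏ.
The minimum angle with z is arccos(6/√42) ≈ 22.21°.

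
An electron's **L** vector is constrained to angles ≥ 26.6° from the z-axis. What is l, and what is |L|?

cos θ_min = l/√(l(l+1)) = √(l/(l+1)), so l/(l+1) = cos²(26.6°) = 0.7995.
Thus l = 0.7995/(1 − 0.7995) ≈ 4.
Then |L| = ℏ√(4·5) = 2√5 ℏ.

l = 4, |L| = 2√5 ℏ ≈ 4.472ℏ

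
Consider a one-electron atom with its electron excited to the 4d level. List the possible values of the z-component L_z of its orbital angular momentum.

L_z ∈ {−2ℏ, −ℏ, 0, ℏ, 2ℏ}

The 4d level has l = 2.
L_z = m_l ℏ with m_l ranging from −l to +l in integer steps.
For l = 2: m_l ∈ {-2, -1, 0, 1, 2}.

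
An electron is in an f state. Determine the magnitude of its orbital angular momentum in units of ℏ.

F corresponds to l = 3.
|L| = ℏ√(l(l+1)) = ℏ√(3·4) = 2√3 ℏ

|L| = 2√3 ℏ ≈ 3.464ℏ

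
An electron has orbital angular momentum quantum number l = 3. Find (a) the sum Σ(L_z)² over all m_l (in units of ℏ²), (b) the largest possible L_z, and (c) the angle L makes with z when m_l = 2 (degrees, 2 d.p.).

Σ(L_z)² = 28 ℏ²; L_z,max = 3ℏ; θ(m_l=2) ≈ 54.74°

Σ m_l² = 28, so Σ(L_z)² = 28 ℏ².
L_z,max = lℏ = 3ℏ.
For m_l = 2: cos θ = 2/√12, θ ≈ 54.74°.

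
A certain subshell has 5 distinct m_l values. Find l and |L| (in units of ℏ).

l = 2, |L| = √6 ℏ ≈ 2.449ℏ

2l + 1 = 5 ⇒ l = 2.
|L| = ℏ√(l(l+1)) = ℏ√(2·3) = √6 ℏ.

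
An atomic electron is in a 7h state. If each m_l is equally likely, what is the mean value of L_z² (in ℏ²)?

⟨L_z²⟩ = 10 ℏ²

For 7h, l = 5.
m_l ∈ {-5, -4, -3, -2, -1, 0, 1, 2, 3, 4, 5}.
Average of L_z² over 11 states: 110/11 ℏ² = 10 ℏ².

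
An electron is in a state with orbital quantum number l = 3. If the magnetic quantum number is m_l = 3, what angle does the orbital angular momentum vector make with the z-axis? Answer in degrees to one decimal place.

θ ≈ 30.0°

|L|² = l(l+1)ℏ² = 12ℏ², so |L| = 2√3 ℏ.
L_z = m_l ℏ = 3ℏ.
cos θ = L_z/|L| = 3/√12, so θ ≈ 30.0°.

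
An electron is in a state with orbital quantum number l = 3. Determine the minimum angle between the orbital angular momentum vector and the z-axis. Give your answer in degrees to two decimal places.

|L| = √(l(l+1)) ℏ = 2√3 ℏ.
The smallest angle corresponds to the largest L_z, i.e. m_l = l = 3, giving L_z = 3ℏ.
cos θ_min = 3/√12, so θ_min ≈ 30.00°.

θ_min ≈ 30.00°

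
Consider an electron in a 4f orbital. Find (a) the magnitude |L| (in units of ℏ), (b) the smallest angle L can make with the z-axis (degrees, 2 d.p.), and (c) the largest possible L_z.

|L| = 2√3 ℏ ≈ 3.464ℏ; θ_min ≈ 30.00°; L_z,max = 3ℏ

The 4f subshell has l = 3.
|L| = ℏ√(3·4) = 2√3 ℏ ≈ 3.464ℏ.
cos θ_min = 3/√12, so θ_min ≈ 30.00°.
L_z,max = lℏ = 3ℏ.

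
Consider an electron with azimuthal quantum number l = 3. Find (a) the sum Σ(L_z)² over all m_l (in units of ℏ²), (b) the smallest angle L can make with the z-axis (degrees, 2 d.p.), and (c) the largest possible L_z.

Σ m_l² = 28, so Σ(L_z)² = 28 ℏ².
cos θ_min = 3/√12, so θ_min ≈ 30.00°.
L_z,max = lℏ = 3ℏ.

Σ(L_z)² = 28 ℏ²; θ_min ≈ 30.00°; L_z,max = 3ℏ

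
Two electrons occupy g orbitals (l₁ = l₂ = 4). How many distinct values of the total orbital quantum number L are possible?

9

L runs from |4 − 4| = 0 to 4 + 4 = 8.
L ∈ {0, 1, 2, 3, 4, 5, 6, 7, 8}.
That is 9 values.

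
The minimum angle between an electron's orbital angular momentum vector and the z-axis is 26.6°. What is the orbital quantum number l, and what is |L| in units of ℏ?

cos²θ_min = l/(l+1) = 0.7995.
l = cos²θ/sin²θ ≈ 4.
Then |L| = ℏ√(4·5) = 2√5 ℏ.

l = 4, |L| = 2√5 ℏ ≈ 4.472ℏ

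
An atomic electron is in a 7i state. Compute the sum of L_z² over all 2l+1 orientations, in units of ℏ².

7i means n = 7, l = 6.
The allowed m_l values are -6, -5, -4, -3, -2, -1, 0, 1, 2, 3, 4, 5, 6.
Σ m_l² = 2·(1 + 4 + 9 + 16 + 25 + 36) = 182.

Σ(L_z)² = 182 ℏ²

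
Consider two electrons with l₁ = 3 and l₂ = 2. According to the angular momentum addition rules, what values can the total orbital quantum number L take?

The total orbital quantum number L ranges from |l₁ − l₂| to l₁ + l₂ in integer steps.
L ∈ {1, 2, 3, 4, 5}.

L = 1, 2, 3, 4, 5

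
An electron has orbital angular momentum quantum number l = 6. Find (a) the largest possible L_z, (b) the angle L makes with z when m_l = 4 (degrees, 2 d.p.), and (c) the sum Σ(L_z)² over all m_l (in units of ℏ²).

L_z,max = lℏ = 6ℏ.
For m_l = 4: cos θ = 4/√42, θ ≈ 51.89°.
Σ m_l² = 182, so Σ(L_z)² = 182 ℏ².

L_z,max = 6ℏ; θ(m_l=4) ≈ 51.89°; Σ(L_z)² = 182 ℏ²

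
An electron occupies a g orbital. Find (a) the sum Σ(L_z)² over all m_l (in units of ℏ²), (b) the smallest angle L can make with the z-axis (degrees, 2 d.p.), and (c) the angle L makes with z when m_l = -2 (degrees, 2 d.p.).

The letter g corresponds to l = 4.
Σ m_l² = 60, so Σ(L_z)² = 60 ℏ².
cos θ_min = 4/√20, so θ_min ≈ 26.57°.
For m_l = -2: cos θ = -2/√20, θ ≈ 116.57°.

Σ(L_z)² = 60 ℏ²; θ_min ≈ 26.57°; θ(m_l=-2) ≈ 116.57°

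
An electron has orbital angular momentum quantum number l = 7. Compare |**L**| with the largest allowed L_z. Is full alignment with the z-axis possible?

No: L_z,max = 7ℏ < |L| = 2√14 ℏ ≈ 7.483ℏ

|L| = 2√14 ℏ ≈ 7.4833ℏ, while L_z,max = lℏ = 7ℏ.
Since |L| > L_z,max, the vector can never point exactly along z; the closest it comes is θ_min = arccos(7/√56) ≈ 20.7°.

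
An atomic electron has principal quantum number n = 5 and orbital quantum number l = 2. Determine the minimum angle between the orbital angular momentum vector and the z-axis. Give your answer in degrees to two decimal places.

θ_min ≈ 35.26°

|L| = √(l(l+1)) ℏ = √6 ℏ.
The smallest angle corresponds to the largest L_z, i.e. m_l = l = 2, giving L_z = 2ℏ.
cos θ_min = 2/√6, so θ_min ≈ 35.26°.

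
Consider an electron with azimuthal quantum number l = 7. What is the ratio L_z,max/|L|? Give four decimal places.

|L| = 2√14 ℏ ≈ 7.4833ℏ, while L_z,max = lℏ = 7ℏ.
L_z,max/|L| = 7/√56 = 0.9354.

L_z,max/|L| = 0.9354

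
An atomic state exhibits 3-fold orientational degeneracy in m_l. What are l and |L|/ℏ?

l = 1, |L| = √2 ℏ ≈ 1.414ℏ

3 = 2l + 1, so l = (3−1)/2 = 1.
|L| = ℏ√(l(l+1)) = ℏ√(1·2) = √2 ℏ.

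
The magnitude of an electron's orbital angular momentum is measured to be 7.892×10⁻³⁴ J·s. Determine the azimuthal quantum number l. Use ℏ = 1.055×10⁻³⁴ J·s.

l = 7

|L|/ℏ = (7.892×10⁻³⁴)/(1.055×10⁻³⁴) ≈ 7.481.
Set l(l+1) = 55.96; the integer solution is l = 7.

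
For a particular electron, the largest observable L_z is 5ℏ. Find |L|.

Since max m_l = l, l = 5.
|L| = ℏ√(l(l+1)) = √30 ℏ.

|L| = √30 ℏ ≈ 5.477ℏ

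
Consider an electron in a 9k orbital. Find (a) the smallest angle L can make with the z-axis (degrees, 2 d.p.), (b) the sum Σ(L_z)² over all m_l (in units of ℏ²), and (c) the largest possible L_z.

θ_min ≈ 20.70°; Σ(L_z)² = 280 ℏ²; L_z,max = 7ℏ

9k means n = 9, l = 7.
cos θ_min = 7/√56, so θ_min ≈ 20.70°.
Σ m_l² = 280, so Σ(L_z)² = 280 ℏ².
L_z,max = lℏ = 7ℏ.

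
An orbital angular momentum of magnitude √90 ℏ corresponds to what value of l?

l = 9

Since |L|² = l(l+1)ℏ², l(l+1) = 90.
Solving: l = 9.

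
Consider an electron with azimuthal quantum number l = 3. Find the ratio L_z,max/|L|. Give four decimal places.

L_z,max/|L| = 0.8660

|L| = 2√3 ℏ ≈ 3.4641ℏ, while L_z,max = lℏ = 3ℏ.
L_z,max/|L| = 3/√12 = 0.8660.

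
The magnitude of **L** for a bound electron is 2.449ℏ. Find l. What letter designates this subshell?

|L| = ℏ√(l(l+1)), so l(l+1) = 6.
Solving: l = 2.

l = 2 (d orbital)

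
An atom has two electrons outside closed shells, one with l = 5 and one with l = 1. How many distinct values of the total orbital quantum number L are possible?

3

L runs from |5 − 1| = 4 to 5 + 1 = 6.
Allowed values: L = 4, 5, 6.
That is 3 values.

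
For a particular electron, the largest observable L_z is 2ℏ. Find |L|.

|L| = √6 ℏ ≈ 2.449ℏ

L_z,max = lℏ, so l = 2.
Then |L| = ℏ√(2·3) = √6 ℏ.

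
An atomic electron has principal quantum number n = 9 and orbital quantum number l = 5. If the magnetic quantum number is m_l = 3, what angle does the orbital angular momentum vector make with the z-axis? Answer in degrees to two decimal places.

|L| = ℏ√(l(l+1)) = √30 ℏ.
L_z = m_l ℏ = 3ℏ.
cos θ = L_z/|L| = 3/√30, so θ ≈ 56.79°.

θ ≈ 56.79°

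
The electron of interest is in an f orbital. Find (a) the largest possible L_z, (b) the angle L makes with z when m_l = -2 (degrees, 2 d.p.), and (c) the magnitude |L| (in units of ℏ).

L_z,max = 3ℏ; θ(m_l=-2) ≈ 125.26°; |L| = 2√3 ℏ ≈ 3.464ℏ

For an f orbital, l = 3.
L_z,max = lℏ = 3ℏ.
For m_l = -2: cos θ = -2/√12, θ ≈ 125.26°.
|L| = ℏ√(3·4) = 2√3 ℏ ≈ 3.464ℏ.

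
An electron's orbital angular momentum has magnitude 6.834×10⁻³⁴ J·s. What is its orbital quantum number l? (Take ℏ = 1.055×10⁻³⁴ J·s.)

l = 6

|L|/ℏ = (6.834×10⁻³⁴)/(1.055×10⁻³⁴) ≈ 6.478.
(|L|/ℏ)² = l(l+1) ≈ 41.96 ⇒ l = 6.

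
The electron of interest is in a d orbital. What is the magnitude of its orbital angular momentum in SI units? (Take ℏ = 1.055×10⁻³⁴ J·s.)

|L| = 2.584×10⁻³⁴ J·s

The letter d corresponds to l = 2.
|L| = ℏ√(l(l+1)) = ℏ√(2·3) = √6 ℏ
Numerically, |L| = 2.449 × (1.055×10⁻³⁴ J·s) = 2.584×10⁻³⁴ J·s.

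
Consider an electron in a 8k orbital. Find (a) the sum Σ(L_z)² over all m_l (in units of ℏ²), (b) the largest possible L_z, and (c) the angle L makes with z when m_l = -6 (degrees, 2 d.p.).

8k means n = 8, l = 7.
Σ m_l² = 280, so Σ(L_z)² = 280 ℏ².
L_z,max = lℏ = 7ℏ.
For m_l = -6: cos θ = -6/√56, θ ≈ 143.30°.

Σ(L_z)² = 280 ℏ²; L_z,max = 7ℏ; θ(m_l=-6) ≈ 143.30°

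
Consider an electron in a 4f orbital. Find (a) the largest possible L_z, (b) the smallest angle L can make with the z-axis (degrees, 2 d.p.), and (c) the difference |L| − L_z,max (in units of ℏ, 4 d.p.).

For 4f, l = 3.
L_z,max = lℏ = 3ℏ.
cos θ_min = 3/√12, so θ_min ≈ 30.00°.
|L| − L_z,max = (2√3 − 3)ℏ ≈ 0.4641ℏ.

L_z,max = 3ℏ; θ_min ≈ 30.00°; |L|−L_z,max ≈ 0.4641ℏ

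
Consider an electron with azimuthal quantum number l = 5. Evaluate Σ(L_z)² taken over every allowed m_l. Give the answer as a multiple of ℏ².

m_l runs from −5 to 5, i.e. {-5, -4, -3, -2, -1, 0, 1, 2, 3, 4, 5}.
Σ m_l² = 2·(1 + 4 + 9 + 16 + 25) = 110.

Σ(L_z)² = 110 ℏ²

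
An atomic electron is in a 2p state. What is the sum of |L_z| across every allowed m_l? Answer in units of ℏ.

2p means n = 2, l = 1.
The allowed m_l values are -1, 0, 1.
Σ|m_l| = 2(1+2+…+1) = 2.

Σ|L_z| = 2 ℏ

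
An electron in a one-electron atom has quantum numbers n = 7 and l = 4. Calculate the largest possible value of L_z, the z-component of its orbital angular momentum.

L_z = m_l ℏ with m_l ∈ {−4, …, 4}; the maximum is m_l = 4.

L_z,max = 4ℏ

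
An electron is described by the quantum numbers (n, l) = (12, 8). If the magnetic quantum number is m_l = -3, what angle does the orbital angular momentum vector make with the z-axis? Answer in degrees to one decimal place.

|L|² = l(l+1)ℏ² = 72ℏ², so |L| = 6√2 ℏ.
L_z = m_l ℏ = −3ℏ.
cos θ = L_z/|L| = -3/√72, so θ ≈ 110.7°.

θ ≈ 110.7°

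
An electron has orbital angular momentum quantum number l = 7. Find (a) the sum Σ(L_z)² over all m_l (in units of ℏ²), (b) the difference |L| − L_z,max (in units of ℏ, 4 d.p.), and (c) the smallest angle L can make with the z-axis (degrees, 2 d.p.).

Σ m_l² = 280, so Σ(L_z)² = 280 ℏ².
|L| − L_z,max = (2√14 − 7)ℏ ≈ 0.4833ℏ.
cos θ_min = 7/√56, so θ_min ≈ 20.70°.

Σ(L_z)² = 280 ℏ²; |L|−L_z,max ≈ 0.4833ℏ; θ_min ≈ 20.70°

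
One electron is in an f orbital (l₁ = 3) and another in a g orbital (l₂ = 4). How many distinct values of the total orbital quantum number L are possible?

By the triangle rule, |l₁ − l₂| ≤ L ≤ l₁ + l₂.
L ∈ {1, 2, 3, 4, 5, 6, 7}.
That is 7 values.

7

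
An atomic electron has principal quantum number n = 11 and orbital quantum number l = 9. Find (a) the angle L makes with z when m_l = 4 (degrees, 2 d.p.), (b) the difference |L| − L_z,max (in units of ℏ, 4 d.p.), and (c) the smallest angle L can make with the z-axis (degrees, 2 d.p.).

For m_l = 4: cos θ = 4/√90, θ ≈ 65.06°.
|L| − L_z,max = (3√10 − 9)ℏ ≈ 0.4868ℏ.
cos θ_min = 9/√90, so θ_min ≈ 18.43°.

θ(m_l=4) ≈ 65.06°; |L|−L_z,max ≈ 0.4868ℏ; θ_min ≈ 18.43°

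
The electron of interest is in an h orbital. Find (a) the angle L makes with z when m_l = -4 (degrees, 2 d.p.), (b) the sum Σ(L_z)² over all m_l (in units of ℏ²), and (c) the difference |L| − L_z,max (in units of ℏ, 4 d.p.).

θ(m_l=-4) ≈ 136.91°; Σ(L_z)² = 110 ℏ²; |L|−L_z,max ≈ 0.4772ℏ

For an h orbital, l = 5.
For m_l = -4: cos θ = -4/√30, θ ≈ 136.91°.
Σ m_l² = 110, so Σ(L_z)² = 110 ℏ².
|L| − L_z,max = (√30 − 5)ℏ ≈ 0.4772ℏ.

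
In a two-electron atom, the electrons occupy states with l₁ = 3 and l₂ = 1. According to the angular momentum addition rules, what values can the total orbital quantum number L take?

The total orbital quantum number L ranges from |l₁ − l₂| to l₁ + l₂ in integer steps.
So L can be 2, 3, 4.

L = 2, 3, 4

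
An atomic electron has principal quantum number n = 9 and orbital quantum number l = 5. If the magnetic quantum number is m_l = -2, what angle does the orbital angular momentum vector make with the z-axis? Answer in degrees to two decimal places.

|L| = √(l(l+1)) ℏ = √30 ℏ.
L_z = m_l ℏ = −2ℏ.
cos θ = L_z/|L| = -2/√30, so θ ≈ 111.42°.

θ ≈ 111.42°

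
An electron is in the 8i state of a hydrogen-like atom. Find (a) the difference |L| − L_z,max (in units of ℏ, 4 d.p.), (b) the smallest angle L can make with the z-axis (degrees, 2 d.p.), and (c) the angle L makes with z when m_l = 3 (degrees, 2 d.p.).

|L|−L_z,max ≈ 0.4807ℏ; θ_min ≈ 22.21°; θ(m_l=3) ≈ 62.42°

8i means n = 8, l = 6.
|L| − L_z,max = (√42 − 6)ℏ ≈ 0.4807ℏ.
cos θ_min = 6/√42, so θ_min ≈ 22.21°.
For m_l = 3: cos θ = 3/√42, θ ≈ 62.42°.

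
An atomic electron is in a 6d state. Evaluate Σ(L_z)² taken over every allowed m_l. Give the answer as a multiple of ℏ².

For 6d, l = 2.
m_l runs from −2 to 2, i.e. {-2, -1, 0, 1, 2}.
Σ m_l² = 2·(1 + 4) = 10.

Σ(L_z)² = 10 ℏ²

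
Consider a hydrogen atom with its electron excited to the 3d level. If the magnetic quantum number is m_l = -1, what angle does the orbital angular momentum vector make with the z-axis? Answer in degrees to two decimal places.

The 3d level has l = 2.
|L| = √(l(l+1)) ℏ = √6 ℏ.
L_z = m_l ℏ = −1ℏ.
cos θ = L_z/|L| = -1/√6, so θ ≈ 114.09°.

θ ≈ 114.09°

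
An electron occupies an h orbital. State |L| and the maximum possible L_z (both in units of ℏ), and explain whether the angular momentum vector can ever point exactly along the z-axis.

For an h orbital, l = 5.
|L| = √30 ℏ ≈ 5.4772ℏ, while L_z,max = lℏ = 5ℏ.
Since |L| > L_z,max, the vector can never point exactly along z; the closest it comes is θ_min = arccos(5/√30) ≈ 24.1°.

No: L_z,max = 5ℏ < |L| = √30 ℏ ≈ 5.477ℏ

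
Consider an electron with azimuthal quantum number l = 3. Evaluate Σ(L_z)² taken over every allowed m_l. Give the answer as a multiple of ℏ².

The allowed m_l values are -3, -2, -1, 0, 1, 2, 3.
Σ m_l² = l(l+1)(2l+1)/3 = 3·4·7/3 = 28.

Σ(L_z)² = 28 ℏ²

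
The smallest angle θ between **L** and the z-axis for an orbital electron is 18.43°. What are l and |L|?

l = 9, |L| = 3√10 ℏ ≈ 9.487ℏ

At minimum angle, m_l = l, so cos θ = l/√(l(l+1)); cos²θ = l/(l+1) = 0.9001.
Solving: l = 9.
Then |L| = ℏ√(9·10) = 3√10 ℏ.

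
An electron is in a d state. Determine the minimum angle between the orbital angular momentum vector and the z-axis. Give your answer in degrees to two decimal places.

D corresponds to l = 2.
|L|² = l(l+1)ℏ² = 6ℏ², so |L| = √6 ℏ.
The smallest angle corresponds to the largest L_z, i.e. m_l = l = 2, giving L_z = 2ℏ.
cos θ_min = 2/√6, so θ_min ≈ 35.26°.

θ_min ≈ 35.26°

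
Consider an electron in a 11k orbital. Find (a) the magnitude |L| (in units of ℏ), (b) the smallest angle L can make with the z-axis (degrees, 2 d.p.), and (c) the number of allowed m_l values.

11k means n = 11, l = 7.
|L| = ℏ√(7·8) = 2√14 ℏ ≈ 7.483ℏ.
cos θ_min = 7/√56, so θ_min ≈ 20.70°.
There are 2l+1 = 15 values of m_l.

|L| = 2√14 ℏ ≈ 7.483ℏ; θ_min ≈ 20.70°; 15 values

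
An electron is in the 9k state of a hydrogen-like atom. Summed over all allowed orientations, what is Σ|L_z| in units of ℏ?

For 9k, l = 7.
m_l ∈ {-7, -6, -5, -4, -3, -2, -1, 0, 1, 2, 3, 4, 5, 6, 7}.
Σ|m_l| = 2(1+2+…+7) = 56.

Σ|L_z| = 56 ℏ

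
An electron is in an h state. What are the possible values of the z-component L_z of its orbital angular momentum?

L_z ∈ {−5ℏ, −4ℏ, −3ℏ, −2ℏ, −ℏ, 0, ℏ, 2ℏ, 3ℏ, 4ℏ, 5ℏ}

For an h orbital, l = 5.
L_z = m_l ℏ with m_l ranging from −l to +l in integer steps.
For l = 5: m_l ∈ {-5, -4, -3, -2, -1, 0, 1, 2, 3, 4, 5}.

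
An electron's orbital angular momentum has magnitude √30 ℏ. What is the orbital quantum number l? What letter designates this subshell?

l = 5 (h orbital)

Since |L|² = l(l+1)ℏ², l(l+1) = 30.
The positive root is l = 5.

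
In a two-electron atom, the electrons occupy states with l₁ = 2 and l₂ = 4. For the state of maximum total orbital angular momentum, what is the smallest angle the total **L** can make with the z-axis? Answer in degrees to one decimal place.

L runs from |2 − 4| = 2 to 2 + 4 = 6.
L ∈ {2, 3, 4, 5, 6}.
The maximum is L = 6, with |L_tot| = ℏ√(6·7) = √42 ℏ.
The minimum angle with z is arccos(6/√42) ≈ 22.2°.

θ_min ≈ 22.2°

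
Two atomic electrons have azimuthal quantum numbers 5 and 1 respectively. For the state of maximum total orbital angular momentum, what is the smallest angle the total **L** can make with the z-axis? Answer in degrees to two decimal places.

Angular momentum addition gives L = |l₁ − l₂|, …, l₁ + l₂.
So L can be 4, 5, 6.
The maximum is L = 6, with |L_tot| = ℏ√(6·7) = √42 ℏ.
The minimum angle with z is arccos(6/√42) ≈ 22.21°.

θ_min ≈ 22.21°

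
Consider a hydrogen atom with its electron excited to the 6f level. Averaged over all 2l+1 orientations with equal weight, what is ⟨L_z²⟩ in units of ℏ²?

The 6f level has l = 3.
The allowed m_l values are -3, -2, -1, 0, 1, 2, 3.
⟨L_z²⟩ = ℏ²·l(l+1)/3 = 4ℏ².

⟨L_z²⟩ = 4 ℏ²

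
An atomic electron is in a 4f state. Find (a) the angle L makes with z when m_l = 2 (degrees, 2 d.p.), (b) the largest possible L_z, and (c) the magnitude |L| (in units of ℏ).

4f means n = 4, l = 3.
For m_l = 2: cos θ = 2/√12, θ ≈ 54.74°.
L_z,max = lℏ = 3ℏ.
|L| = ℏ√(3·4) = 2√3 ℏ ≈ 3.464ℏ.

θ(m_l=2) ≈ 54.74°; L_z,max = 3ℏ; |L| = 2√3 ℏ ≈ 3.464ℏ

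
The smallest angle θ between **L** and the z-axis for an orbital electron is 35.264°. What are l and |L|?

cos²θ_min = l/(l+1) = 0.6667.
l = cos²θ/sin²θ ≈ 2.
Then |L| = ℏ√(2·3) = √6 ℏ.

l = 2, |L| = √6 ℏ ≈ 2.449ℏ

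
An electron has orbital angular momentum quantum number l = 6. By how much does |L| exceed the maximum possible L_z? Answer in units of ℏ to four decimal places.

|L| − L_z,max ≈ 0.4807ℏ

|L| = √42 ℏ ≈ 6.4807ℏ, while L_z,max = lℏ = 6ℏ.
The difference is (√42 − 6)ℏ ≈ 0.4807ℏ.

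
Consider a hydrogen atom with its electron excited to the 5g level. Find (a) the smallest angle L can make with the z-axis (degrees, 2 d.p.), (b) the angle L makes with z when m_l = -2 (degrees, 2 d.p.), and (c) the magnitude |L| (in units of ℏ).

θ_min ≈ 26.57°; θ(m_l=-2) ≈ 116.57°; |L| = 2√5 ℏ ≈ 4.472ℏ

The 5g level has l = 4.
cos θ_min = 4/√20, so θ_min ≈ 26.57°.
For m_l = -2: cos θ = -2/√20, θ ≈ 116.57°.
|L| = ℏ√(4·5) = 2√5 ℏ ≈ 4.472ℏ.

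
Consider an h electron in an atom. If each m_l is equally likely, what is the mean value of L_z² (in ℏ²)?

⟨L_z²⟩ = 10 ℏ²

The letter h corresponds to l = 5.
The allowed m_l values are -5, -4, -3, -2, -1, 0, 1, 2, 3, 4, 5.
⟨L_z²⟩ = ℏ²·(Σ m_l²)/(2l+1) = ℏ²·110/11 = 10ℏ².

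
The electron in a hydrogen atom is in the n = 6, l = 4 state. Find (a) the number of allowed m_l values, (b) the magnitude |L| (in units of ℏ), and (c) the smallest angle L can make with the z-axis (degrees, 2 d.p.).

There are 2l+1 = 9 values of m_l.
|L| = ℏ√(4·5) = 2√5 ℏ ≈ 4.472ℏ.
cos θ_min = 4/√20, so θ_min ≈ 26.57°.

9 values; |L| = 2√5 ℏ ≈ 4.472ℏ; θ_min ≈ 26.57°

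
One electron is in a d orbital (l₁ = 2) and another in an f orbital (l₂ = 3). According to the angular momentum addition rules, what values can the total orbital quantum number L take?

L runs from |2 − 3| = 1 to 2 + 3 = 5.
So L can be 1, 2, 3, 4, 5.

L = 1, 2, 3, 4, 5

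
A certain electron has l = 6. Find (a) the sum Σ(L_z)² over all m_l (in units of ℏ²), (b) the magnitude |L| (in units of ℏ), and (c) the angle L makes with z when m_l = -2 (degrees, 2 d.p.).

Σ(L_z)² = 182 ℏ²; |L| = √42 ℏ ≈ 6.481ℏ; θ(m_l=-2) ≈ 107.98°

Σ m_l² = 182, so Σ(L_z)² = 182 ℏ².
|L| = ℏ√(6·7) = √42 ℏ ≈ 6.481ℏ.
For m_l = -2: cos θ = -2/√42, θ ≈ 107.98°.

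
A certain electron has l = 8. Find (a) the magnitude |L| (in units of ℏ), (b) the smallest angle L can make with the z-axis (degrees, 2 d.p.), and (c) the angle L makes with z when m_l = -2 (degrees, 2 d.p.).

|L| = ℏ√(8·9) = 6√2 ℏ ≈ 8.485ℏ.
cos θ_min = 8/√72, so θ_min ≈ 19.47°.
For m_l = -2: cos θ = -2/√72, θ ≈ 103.63°.

|L| = 6√2 ℏ ≈ 8.485ℏ; θ_min ≈ 19.47°; θ(m_l=-2) ≈ 103.63°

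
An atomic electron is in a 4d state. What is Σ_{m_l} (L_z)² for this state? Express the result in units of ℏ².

For 4d, l = 2.
m_l runs from −2 to 2, i.e. {-2, -1, 0, 1, 2}.
Summing m² from −2 to 2: Σ m_l² = 10.

Σ(L_z)² = 10 ℏ²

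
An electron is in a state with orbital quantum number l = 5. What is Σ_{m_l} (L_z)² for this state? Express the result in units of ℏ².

m_l runs from −5 to 5, i.e. {-5, -4, -3, -2, -1, 0, 1, 2, 3, 4, 5}.
Σ m_l² = l(l+1)(2l+1)/3 = 5·6·11/3 = 110.

Σ(L_z)² = 110 ℏ²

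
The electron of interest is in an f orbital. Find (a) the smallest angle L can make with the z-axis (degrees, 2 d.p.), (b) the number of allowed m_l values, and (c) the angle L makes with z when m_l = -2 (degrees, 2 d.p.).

θ_min ≈ 30.00°; 7 values; θ(m_l=-2) ≈ 125.26°

The letter f corresponds to l = 3.
cos θ_min = 3/√12, so θ_min ≈ 30.00°.
There are 2l+1 = 7 values of m_l.
For m_l = -2: cos θ = -2/√12, θ ≈ 125.26°.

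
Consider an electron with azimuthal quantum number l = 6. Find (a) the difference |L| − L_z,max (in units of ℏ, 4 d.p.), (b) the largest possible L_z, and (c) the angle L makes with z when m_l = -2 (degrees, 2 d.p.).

|L| − L_z,max = (√42 − 6)ℏ ≈ 0.4807ℏ.
L_z,max = lℏ = 6ℏ.
For m_l = -2: cos θ = -2/√42, θ ≈ 107.98°.

|L|−L_z,max ≈ 0.4807ℏ; L_z,max = 6ℏ; θ(m_l=-2) ≈ 107.98°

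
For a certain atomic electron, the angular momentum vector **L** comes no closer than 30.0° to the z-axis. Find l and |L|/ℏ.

l = 3, |L| = 2√3 ℏ ≈ 3.464ℏ

At minimum angle, m_l = l, so cos θ = l/√(l(l+1)); cos²θ = l/(l+1) = 0.7500.
l = cos²θ/sin²θ ≈ 3.
Then |L| = ℏ√(3·4) = 2√3 ℏ.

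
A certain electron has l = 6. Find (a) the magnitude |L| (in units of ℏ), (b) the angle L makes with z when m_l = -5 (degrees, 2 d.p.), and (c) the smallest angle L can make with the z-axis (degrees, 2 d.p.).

|L| = ℏ√(6·7) = √42 ℏ ≈ 6.481ℏ.
For m_l = -5: cos θ = -5/√42, θ ≈ 140.49°.
cos θ_min = 6/√42, so θ_min ≈ 22.21°.

|L| = √42 ℏ ≈ 6.481ℏ; θ(m_l=-5) ≈ 140.49°; θ_min ≈ 22.21°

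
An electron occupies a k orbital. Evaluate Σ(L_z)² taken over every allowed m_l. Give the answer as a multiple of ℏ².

Σ(L_z)² = 280 ℏ²

K corresponds to l = 7.
m_l runs from −7 to 7, i.e. {-7, -6, -5, -4, -3, -2, -1, 0, 1, 2, 3, 4, 5, 6, 7}.
Σ m_l² = 2·(1 + 4 + 9 + 16 + 25 + 36 + 49) = 280.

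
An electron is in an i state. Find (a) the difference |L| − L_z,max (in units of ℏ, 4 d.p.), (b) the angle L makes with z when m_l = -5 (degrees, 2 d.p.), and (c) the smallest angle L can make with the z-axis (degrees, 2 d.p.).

|L|−L_z,max ≈ 0.4807ℏ; θ(m_l=-5) ≈ 140.49°; θ_min ≈ 22.21°

For an i orbital, l = 6.
|L| − L_z,max = (√42 − 6)ℏ ≈ 0.4807ℏ.
For m_l = -5: cos θ = -5/√42, θ ≈ 140.49°.
cos θ_min = 6/√42, so θ_min ≈ 22.21°.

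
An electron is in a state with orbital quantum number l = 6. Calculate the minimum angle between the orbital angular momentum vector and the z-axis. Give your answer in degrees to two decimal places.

|L|² = l(l+1)ℏ² = 42ℏ², so |L| = √42 ℏ.
The smallest angle corresponds to the largest L_z, i.e. m_l = l = 6, giving L_z = 6ℏ.
cos θ_min = 6/√42, so θ_min ≈ 22.21°.

θ_min ≈ 22.21°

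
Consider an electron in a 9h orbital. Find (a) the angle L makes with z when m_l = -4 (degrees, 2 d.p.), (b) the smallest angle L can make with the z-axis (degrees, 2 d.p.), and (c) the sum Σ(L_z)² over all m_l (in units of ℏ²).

θ(m_l=-4) ≈ 136.91°; θ_min ≈ 24.09°; Σ(L_z)² = 110 ℏ²

For 9h, l = 5.
For m_l = -4: cos θ = -4/√30, θ ≈ 136.91°.
cos θ_min = 5/√30, so θ_min ≈ 24.09°.
Σ m_l² = 110, so Σ(L_z)² = 110 ℏ².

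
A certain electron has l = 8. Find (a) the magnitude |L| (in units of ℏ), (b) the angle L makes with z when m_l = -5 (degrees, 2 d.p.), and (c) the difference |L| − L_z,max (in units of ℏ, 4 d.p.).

|L| = ℏ√(8·9) = 6√2 ℏ ≈ 8.485ℏ.
For m_l = -5: cos θ = -5/√72, θ ≈ 126.10°.
|L| − L_z,max = (6√2 − 8)ℏ ≈ 0.4853ℏ.

|L| = 6√2 ℏ ≈ 8.485ℏ; θ(m_l=-5) ≈ 126.10°; |L|−L_z,max ≈ 0.4853ℏ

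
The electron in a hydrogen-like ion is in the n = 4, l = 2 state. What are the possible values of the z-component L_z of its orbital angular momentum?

L_z ∈ {−2ℏ, −ℏ, 0, ℏ, 2ℏ}

L_z = m_l ℏ with m_l ranging from −l to +l in integer steps.
For l = 2: m_l ∈ {-2, -1, 0, 1, 2}.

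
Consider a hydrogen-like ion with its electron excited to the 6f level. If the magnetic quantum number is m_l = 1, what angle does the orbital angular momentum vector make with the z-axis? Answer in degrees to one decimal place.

θ ≈ 73.2°

The 6f level has l = 3.
|L| = √(l(l+1)) ℏ = 2√3 ℏ.
L_z = m_l ℏ = 1ℏ.
cos θ = L_z/|L| = 1/√12, so θ ≈ 73.2°.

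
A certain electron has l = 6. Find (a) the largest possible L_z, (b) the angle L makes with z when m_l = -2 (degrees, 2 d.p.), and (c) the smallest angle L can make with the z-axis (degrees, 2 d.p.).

L_z,max = 6ℏ; θ(m_l=-2) ≈ 107.98°; θ_min ≈ 22.21°

L_z,max = lℏ = 6ℏ.
For m_l = -2: cos θ = -2/√42, θ ≈ 107.98°.
cos θ_min = 6/√42, so θ_min ≈ 22.21°.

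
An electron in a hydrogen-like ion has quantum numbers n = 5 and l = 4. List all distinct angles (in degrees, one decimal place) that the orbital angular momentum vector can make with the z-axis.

|L| = ℏ√(l(l+1)) = 2√5 ℏ.
cos θ = m_l/√20 for each m_l ∈ {-4, -3, -2, -1, 0, 1, 2, 3, 4}.

θ ∈ {26.6°, 47.9°, 63.4°, 77.1°, 90.0°, 102.9°, 116.6°, 132.1°, 153.4°}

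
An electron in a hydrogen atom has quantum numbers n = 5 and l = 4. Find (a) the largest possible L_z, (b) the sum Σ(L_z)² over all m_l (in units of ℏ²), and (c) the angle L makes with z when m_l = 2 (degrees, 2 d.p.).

L_z,max = 4ℏ; Σ(L_z)² = 60 ℏ²; θ(m_l=2) ≈ 63.43°

L_z,max = lℏ = 4ℏ.
Σ m_l² = 60, so Σ(L_z)² = 60 ℏ².
For m_l = 2: cos θ = 2/√20, θ ≈ 63.43°.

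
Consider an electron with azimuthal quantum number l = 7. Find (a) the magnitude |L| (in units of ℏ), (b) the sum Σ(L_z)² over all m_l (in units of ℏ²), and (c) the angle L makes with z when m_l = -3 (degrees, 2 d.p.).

|L| = ℏ√(7·8) = 2√14 ℏ ≈ 7.483ℏ.
Σ m_l² = 280, so Σ(L_z)² = 280 ℏ².
For m_l = -3: cos θ = -3/√56, θ ≈ 113.63°.

|L| = 2√14 ℏ ≈ 7.483ℏ; Σ(L_z)² = 280 ℏ²; θ(m_l=-3) ≈ 113.63°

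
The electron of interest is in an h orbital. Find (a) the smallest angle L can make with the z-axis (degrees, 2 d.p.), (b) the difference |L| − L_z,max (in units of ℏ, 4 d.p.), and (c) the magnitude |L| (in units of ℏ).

θ_min ≈ 24.09°; |L|−L_z,max ≈ 0.4772ℏ; |L| = √30 ℏ ≈ 5.477ℏ

For an h orbital, l = 5.
cos θ_min = 5/√30, so θ_min ≈ 24.09°.
|L| − L_z,max = (√30 − 5)ℏ ≈ 0.4772ℏ.
|L| = ℏ√(5·6) = √30 ℏ ≈ 5.477ℏ.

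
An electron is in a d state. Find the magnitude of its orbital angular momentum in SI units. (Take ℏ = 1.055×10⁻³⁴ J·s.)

A d state has l = 2.
|L| = ℏ√(l(l+1)) = ℏ√(2·3) = √6 ℏ
Numerically, |L| = 2.449 × (1.055×10⁻³⁴ J·s) = 2.584×10⁻³⁴ J·s.

|L| = 2.584×10⁻³⁴ J·s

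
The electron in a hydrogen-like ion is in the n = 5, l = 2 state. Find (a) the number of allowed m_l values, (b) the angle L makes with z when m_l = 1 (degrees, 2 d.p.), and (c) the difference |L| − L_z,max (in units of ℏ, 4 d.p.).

5 values; θ(m_l=1) ≈ 65.91°; |L|−L_z,max ≈ 0.4495ℏ

There are 2l+1 = 5 values of m_l.
For m_l = 1: cos θ = 1/√6, θ ≈ 65.91°.
|L| − L_z,max = (√6 − 2)ℏ ≈ 0.4495ℏ.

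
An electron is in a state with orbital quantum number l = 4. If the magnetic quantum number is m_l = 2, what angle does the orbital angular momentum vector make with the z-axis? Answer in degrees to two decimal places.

θ ≈ 63.43°

|L| = √(l(l+1)) ℏ = 2√5 ℏ.
L_z = m_l ℏ = 2ℏ.
cos θ = L_z/|L| = 2/√20, so θ ≈ 63.43°.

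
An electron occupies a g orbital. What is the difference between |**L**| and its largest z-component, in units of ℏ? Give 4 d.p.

For a g orbital, l = 4.
|L| = 2√5 ℏ ≈ 4.4721ℏ, while L_z,max = lℏ = 4ℏ.
The difference is (2√5 − 4)ℏ ≈ 0.4721ℏ.

|L| − L_z,max ≈ 0.4721ℏ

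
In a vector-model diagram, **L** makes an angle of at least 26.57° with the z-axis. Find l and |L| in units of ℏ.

l = 4, |L| = 2√5 ℏ ≈ 4.472ℏ

cos θ_min = l/√(l(l+1)) = √(l/(l+1)), so l/(l+1) = cos²(26.57°) = 0.7999.
l = cos²θ/sin²θ ≈ 4.
Then |L| = ℏ√(4·5) = 2√5 ℏ.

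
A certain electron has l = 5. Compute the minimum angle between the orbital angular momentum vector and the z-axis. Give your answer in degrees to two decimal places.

|L|² = l(l+1)ℏ² = 30ℏ², so |L| = √30 ℏ.
The smallest angle corresponds to the largest L_z, i.e. m_l = l = 5, giving L_z = 5ℏ.
cos θ_min = 5/√30, so θ_min ≈ 24.09°.

θ_min ≈ 24.09°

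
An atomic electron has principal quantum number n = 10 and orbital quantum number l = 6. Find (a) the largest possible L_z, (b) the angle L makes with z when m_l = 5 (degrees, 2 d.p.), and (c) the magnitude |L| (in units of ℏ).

L_z,max = 6ℏ; θ(m_l=5) ≈ 39.51°; |L| = √42 ℏ ≈ 6.481ℏ

L_z,max = lℏ = 6ℏ.
For m_l = 5: cos θ = 5/√42, θ ≈ 39.51°.
|L| = ℏ√(6·7) = √42 ℏ ≈ 6.481ℏ.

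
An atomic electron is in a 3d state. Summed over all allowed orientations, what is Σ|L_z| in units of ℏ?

Σ|L_z| = 6 ℏ

For 3d, l = 2.
m_l ∈ {-2, -1, 0, 1, 2}.
Σ|m_l| = 2(1+2+…+2) = 6.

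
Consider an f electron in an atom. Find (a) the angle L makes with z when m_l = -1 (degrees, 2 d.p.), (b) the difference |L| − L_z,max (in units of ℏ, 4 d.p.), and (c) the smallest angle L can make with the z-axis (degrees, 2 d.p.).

θ(m_l=-1) ≈ 106.78°; |L|−L_z,max ≈ 0.4641ℏ; θ_min ≈ 30.00°

For an f orbital, l = 3.
For m_l = -1: cos θ = -1/√12, θ ≈ 106.78°.
|L| − L_z,max = (2√3 − 3)ℏ ≈ 0.4641ℏ.
cos θ_min = 3/√12, so θ_min ≈ 30.00°.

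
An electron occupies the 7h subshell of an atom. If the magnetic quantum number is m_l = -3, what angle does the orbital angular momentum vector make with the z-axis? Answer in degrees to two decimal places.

θ ≈ 123.21°

For 7h, l = 5.
|L|² = l(l+1)ℏ² = 30ℏ², so |L| = √30 ℏ.
L_z = m_l ℏ = −3ℏ.
cos θ = L_z/|L| = -3/√30, so θ ≈ 123.21°.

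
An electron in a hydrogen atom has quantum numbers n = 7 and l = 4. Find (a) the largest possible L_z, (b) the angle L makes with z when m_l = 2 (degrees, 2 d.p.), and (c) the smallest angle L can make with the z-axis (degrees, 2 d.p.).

L_z,max = lℏ = 4ℏ.
For m_l = 2: cos θ = 2/√20, θ ≈ 63.43°.
cos θ_min = 4/√20, so θ_min ≈ 26.57°.

L_z,max = 4ℏ; θ(m_l=2) ≈ 63.43°; θ_min ≈ 26.57°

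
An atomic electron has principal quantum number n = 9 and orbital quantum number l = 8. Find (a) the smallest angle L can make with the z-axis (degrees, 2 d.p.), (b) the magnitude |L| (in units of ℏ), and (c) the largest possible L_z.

cos θ_min = 8/√72, so θ_min ≈ 19.47°.
|L| = ℏ√(8·9) = 6√2 ℏ ≈ 8.485ℏ.
L_z,max = lℏ = 8ℏ.

θ_min ≈ 19.47°; |L| = 6√2 ℏ ≈ 8.485ℏ; L_z,max = 8ℏ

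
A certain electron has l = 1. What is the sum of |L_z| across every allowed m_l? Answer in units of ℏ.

Σ|L_z| = 2 ℏ

m_l runs from −1 to 1, i.e. {-1, 0, 1}.
Σ|m_l| = 2·1(1+1)/2 = 2.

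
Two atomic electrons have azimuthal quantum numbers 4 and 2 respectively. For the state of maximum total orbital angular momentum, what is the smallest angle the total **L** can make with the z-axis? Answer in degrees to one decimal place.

L runs from |4 − 2| = 2 to 4 + 2 = 6.
Allowed values: L = 2, 3, 4, 5, 6.
The maximum is L = 6, with |L_tot| = ℏ√(6·7) = √42 ℏ.
The minimum angle with z is arccos(6/√42) ≈ 22.2°.

θ_min ≈ 22.2°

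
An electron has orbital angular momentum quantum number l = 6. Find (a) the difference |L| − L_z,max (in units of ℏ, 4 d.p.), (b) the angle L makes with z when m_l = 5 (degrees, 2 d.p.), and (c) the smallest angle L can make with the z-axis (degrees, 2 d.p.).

|L| − L_z,max = (√42 − 6)ℏ ≈ 0.4807ℏ.
For m_l = 5: cos θ = 5/√42, θ ≈ 39.51°.
cos θ_min = 6/√42, so θ_min ≈ 22.21°.

|L|−L_z,max ≈ 0.4807ℏ; θ(m_l=5) ≈ 39.51°; θ_min ≈ 22.21°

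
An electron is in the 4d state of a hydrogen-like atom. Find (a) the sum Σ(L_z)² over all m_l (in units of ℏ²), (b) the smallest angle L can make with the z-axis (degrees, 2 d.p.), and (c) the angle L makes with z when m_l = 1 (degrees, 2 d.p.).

Σ(L_z)² = 10 ℏ²; θ_min ≈ 35.26°; θ(m_l=1) ≈ 65.91°

The 4d subshell has l = 2.
Σ m_l² = 10, so Σ(L_z)² = 10 ℏ².
cos θ_min = 2/√6, so θ_min ≈ 35.26°.
For m_l = 1: cos θ = 1/√6, θ ≈ 65.91°.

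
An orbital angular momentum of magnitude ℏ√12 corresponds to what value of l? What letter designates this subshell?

Since |L|² = l(l+1)ℏ², l(l+1) = 12.
l² + l − 12 = 0 ⇒ l = 3.

l = 3 (f orbital)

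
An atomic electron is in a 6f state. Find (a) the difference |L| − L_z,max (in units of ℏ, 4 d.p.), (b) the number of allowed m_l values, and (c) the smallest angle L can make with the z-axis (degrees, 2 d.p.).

|L|−L_z,max ≈ 0.4641ℏ; 7 values; θ_min ≈ 30.00°

6f means n = 6, l = 3.
|L| − L_z,max = (2√3 − 3)ℏ ≈ 0.4641ℏ.
There are 2l+1 = 7 values of m_l.
cos θ_min = 3/√12, so θ_min ≈ 30.00°.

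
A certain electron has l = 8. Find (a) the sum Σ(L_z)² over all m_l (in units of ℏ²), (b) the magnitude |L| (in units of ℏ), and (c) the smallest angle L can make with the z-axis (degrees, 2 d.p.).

Σ(L_z)² = 408 ℏ²; |L| = 6√2 ℏ ≈ 8.485ℏ; θ_min ≈ 19.47°

Σ m_l² = 408, so Σ(L_z)² = 408 ℏ².
|L| = ℏ√(8·9) = 6√2 ℏ ≈ 8.485ℏ.
cos θ_min = 8/√72, so θ_min ≈ 19.47°.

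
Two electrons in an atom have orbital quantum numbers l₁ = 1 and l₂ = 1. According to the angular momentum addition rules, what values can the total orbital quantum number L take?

L = 0, 1, 2

The total orbital quantum number L ranges from |l₁ − l₂| to l₁ + l₂ in integer steps.
L ∈ {0, 1, 2}.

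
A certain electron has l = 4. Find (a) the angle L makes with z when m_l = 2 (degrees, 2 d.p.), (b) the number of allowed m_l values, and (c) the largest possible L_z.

For m_l = 2: cos θ = 2/√20, θ ≈ 63.43°.
There are 2l+1 = 9 values of m_l.
L_z,max = lℏ = 4ℏ.

θ(m_l=2) ≈ 63.43°; 9 values; L_z,max = 4ℏ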